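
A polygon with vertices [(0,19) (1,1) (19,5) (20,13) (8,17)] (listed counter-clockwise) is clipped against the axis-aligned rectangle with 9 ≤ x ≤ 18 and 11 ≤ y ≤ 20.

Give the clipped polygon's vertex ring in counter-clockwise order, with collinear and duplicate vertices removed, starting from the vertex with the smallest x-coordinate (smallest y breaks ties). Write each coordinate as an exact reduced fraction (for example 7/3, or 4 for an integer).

Clipped polygon: [(9,11) (18,11) (18,41/3) (9,50/3)]

1. After x ≥ 9: [(9,25/9) (19,5) (20,13) (9,50/3)]
2. After x ≤ 18: [(9,25/9) (18,43/9) (18,41/3) (9,50/3)]
3. After y ≥ 11: [(9,11) (18,11) (18,41/3) (9,50/3)]
4. After y ≤ 20: [(9,11) (18,11) (18,41/3) (9,50/3)]
5. Canonical ring: [(9,11) (18,11) (18,41/3) (9,50/3)]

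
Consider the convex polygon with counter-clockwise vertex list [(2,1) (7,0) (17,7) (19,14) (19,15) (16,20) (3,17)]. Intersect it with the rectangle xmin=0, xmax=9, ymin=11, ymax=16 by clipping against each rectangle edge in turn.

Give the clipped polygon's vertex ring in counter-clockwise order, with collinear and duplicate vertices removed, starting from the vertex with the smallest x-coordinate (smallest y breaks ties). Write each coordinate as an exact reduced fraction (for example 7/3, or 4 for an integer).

Clipped polygon: [(21/8,11) (9,11) (9,16) (47/16,16)]

1. After x ≥ 0: [(2,1) (7,0) (17,7) (19,14) (19,15) (16,20) (3,17)]
2. After x ≤ 9: [(2,1) (7,0) (9,7/5) (9,239/13) (3,17)]
3. After y ≥ 11: [(21/8,11) (9,11) (9,239/13) (3,17)]
4. After y ≤ 16: [(47/16,16) (21/8,11) (9,11) (9,16)]
5. Canonical ring: [(21/8,11) (9,11) (9,16) (47/16,16)]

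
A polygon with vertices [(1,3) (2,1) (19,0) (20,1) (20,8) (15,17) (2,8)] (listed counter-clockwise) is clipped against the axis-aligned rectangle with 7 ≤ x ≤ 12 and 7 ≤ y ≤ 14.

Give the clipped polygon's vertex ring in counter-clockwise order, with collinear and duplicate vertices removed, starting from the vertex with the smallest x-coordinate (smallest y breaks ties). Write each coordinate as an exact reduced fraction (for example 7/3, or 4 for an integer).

1. After x ≥ 7: [(7,12/17) (19,0) (20,1) (20,8) (15,17) (7,149/13)]
2. After x ≤ 12: [(7,12/17) (12,7/17) (12,194/13) (7,149/13)]
3. After y ≥ 7: [(7,7) (12,7) (12,194/13) (7,149/13)]
4. After y ≤ 14: [(7,7) (12,7) (12,14) (32/3,14) (7,149/13)]
5. Canonical ring: [(7,7) (12,7) (12,14) (32/3,14) (7,149/13)]

Clipped polygon: [(7,7) (12,7) (12,14) (32/3,14) (7,149/13)]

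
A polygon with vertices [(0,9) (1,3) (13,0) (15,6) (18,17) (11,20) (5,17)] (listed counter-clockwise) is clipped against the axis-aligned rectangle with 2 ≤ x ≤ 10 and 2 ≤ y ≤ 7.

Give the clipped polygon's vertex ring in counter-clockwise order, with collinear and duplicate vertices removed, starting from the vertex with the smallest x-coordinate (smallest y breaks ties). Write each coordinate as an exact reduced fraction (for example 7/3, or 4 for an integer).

Clipped polygon: [(2,11/4) (5,2) (10,2) (10,7) (2,7)]

1. After x ≥ 2: [(2,61/5) (2,11/4) (13,0) (15,6) (18,17) (11,20) (5,17)]
2. After x ≤ 10: [(2,61/5) (2,11/4) (10,3/4) (10,39/2) (5,17)]
3. After y ≥ 2: [(2,61/5) (2,11/4) (5,2) (10,2) (10,39/2) (5,17)]
4. After y ≤ 7: [(2,7) (2,11/4) (5,2) (10,2) (10,7)]
5. Canonical ring: [(2,11/4) (5,2) (10,2) (10,7) (2,7)]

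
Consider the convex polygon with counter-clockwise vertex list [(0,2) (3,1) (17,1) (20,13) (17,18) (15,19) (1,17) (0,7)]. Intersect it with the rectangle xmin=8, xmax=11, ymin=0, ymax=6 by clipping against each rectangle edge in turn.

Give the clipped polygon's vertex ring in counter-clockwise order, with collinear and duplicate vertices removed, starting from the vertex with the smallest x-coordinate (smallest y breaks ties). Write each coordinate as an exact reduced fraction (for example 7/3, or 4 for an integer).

Clipped polygon: [(8,1) (11,1) (11,6) (8,6)]

1. After x ≥ 8: [(8,1) (17,1) (20,13) (17,18) (15,19) (8,18)]
2. After x ≤ 11: [(8,1) (11,1) (11,129/7) (8,18)]
3. After y ≥ 0: [(8,1) (11,1) (11,129/7) (8,18)]
4. After y ≤ 6: [(8,6) (8,1) (11,1) (11,6)]
5. Canonical ring: [(8,1) (11,1) (11,6) (8,6)]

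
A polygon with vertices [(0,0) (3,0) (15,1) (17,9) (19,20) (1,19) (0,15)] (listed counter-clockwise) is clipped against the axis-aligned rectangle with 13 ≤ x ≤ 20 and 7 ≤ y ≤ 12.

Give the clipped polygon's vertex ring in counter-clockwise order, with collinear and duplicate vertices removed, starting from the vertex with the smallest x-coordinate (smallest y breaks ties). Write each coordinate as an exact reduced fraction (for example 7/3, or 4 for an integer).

Clipped polygon: [(13,7) (33/2,7) (17,9) (193/11,12) (13,12)]

1. After x ≥ 13: [(13,5/6) (15,1) (17,9) (19,20) (13,59/3)]
2. After x ≤ 20: [(13,5/6) (15,1) (17,9) (19,20) (13,59/3)]
3. After y ≥ 7: [(13,7) (33/2,7) (17,9) (19,20) (13,59/3)]
4. After y ≤ 12: [(13,12) (13,7) (33/2,7) (17,9) (193/11,12)]
5. Canonical ring: [(13,7) (33/2,7) (17,9) (193/11,12) (13,12)]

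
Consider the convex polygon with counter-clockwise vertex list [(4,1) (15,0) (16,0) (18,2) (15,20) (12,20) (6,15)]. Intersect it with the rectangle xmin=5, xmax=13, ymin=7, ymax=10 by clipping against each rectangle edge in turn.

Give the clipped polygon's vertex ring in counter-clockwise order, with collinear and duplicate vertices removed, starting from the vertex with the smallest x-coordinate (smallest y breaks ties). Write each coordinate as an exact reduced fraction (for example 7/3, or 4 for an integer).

1. After x ≥ 5: [(5,8) (5,10/11) (15,0) (16,0) (18,2) (15,20) (12,20) (6,15)]
2. After x ≤ 13: [(5,8) (5,10/11) (13,2/11) (13,20) (12,20) (6,15)]
3. After y ≥ 7: [(5,8) (5,7) (13,7) (13,20) (12,20) (6,15)]
4. After y ≤ 10: [(37/7,10) (5,8) (5,7) (13,7) (13,10)]
5. Canonical ring: [(5,7) (13,7) (13,10) (37/7,10) (5,8)]

Clipped polygon: [(5,7) (13,7) (13,10) (37/7,10) (5,8)]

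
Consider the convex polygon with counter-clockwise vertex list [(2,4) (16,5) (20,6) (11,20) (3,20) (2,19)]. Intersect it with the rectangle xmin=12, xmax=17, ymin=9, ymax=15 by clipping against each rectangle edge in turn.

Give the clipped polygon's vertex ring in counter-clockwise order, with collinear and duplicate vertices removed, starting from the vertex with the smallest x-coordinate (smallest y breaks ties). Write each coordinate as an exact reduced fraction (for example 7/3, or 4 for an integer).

1. After x ≥ 12: [(12,33/7) (16,5) (20,6) (12,166/9)]
2. After x ≤ 17: [(12,33/7) (16,5) (17,21/4) (17,32/3) (12,166/9)]
3. After y ≥ 9: [(12,9) (17,9) (17,32/3) (12,166/9)]
4. After y ≤ 15: [(12,15) (12,9) (17,9) (17,32/3) (199/14,15)]
5. Canonical ring: [(12,9) (17,9) (17,32/3) (199/14,15) (12,15)]

Clipped polygon: [(12,9) (17,9) (17,32/3) (199/14,15) (12,15)]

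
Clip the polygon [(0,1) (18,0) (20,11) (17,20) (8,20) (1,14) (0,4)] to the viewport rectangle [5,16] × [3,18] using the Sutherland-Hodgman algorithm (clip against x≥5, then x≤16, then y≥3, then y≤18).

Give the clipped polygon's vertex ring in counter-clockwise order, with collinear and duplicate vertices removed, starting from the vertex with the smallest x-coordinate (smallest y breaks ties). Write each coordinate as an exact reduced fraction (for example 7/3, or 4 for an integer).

1. After x ≥ 5: [(5,13/18) (18,0) (20,11) (17,20) (8,20) (5,122/7)]
2. After x ≤ 16: [(5,13/18) (16,1/9) (16,20) (8,20) (5,122/7)]
3. After y ≥ 3: [(5,3) (16,3) (16,20) (8,20) (5,122/7)]
4. After y ≤ 18: [(5,3) (16,3) (16,18) (17/3,18) (5,122/7)]
5. Canonical ring: [(5,3) (16,3) (16,18) (17/3,18) (5,122/7)]

Clipped polygon: [(5,3) (16,3) (16,18) (17/3,18) (5,122/7)]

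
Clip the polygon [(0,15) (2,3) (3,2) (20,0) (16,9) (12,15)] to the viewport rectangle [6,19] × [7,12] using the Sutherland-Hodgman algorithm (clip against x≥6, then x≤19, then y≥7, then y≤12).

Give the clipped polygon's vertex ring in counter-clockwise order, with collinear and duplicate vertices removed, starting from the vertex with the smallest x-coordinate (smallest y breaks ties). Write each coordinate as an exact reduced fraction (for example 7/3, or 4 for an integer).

Clipped polygon: [(6,7) (152/9,7) (16,9) (14,12) (6,12)]

1. After x ≥ 6: [(6,15) (6,28/17) (20,0) (16,9) (12,15)]
2. After x ≤ 19: [(6,15) (6,28/17) (19,2/17) (19,9/4) (16,9) (12,15)]
3. After y ≥ 7: [(6,15) (6,7) (152/9,7) (16,9) (12,15)]
4. After y ≤ 12: [(6,12) (6,7) (152/9,7) (16,9) (14,12)]
5. Canonical ring: [(6,7) (152/9,7) (16,9) (14,12) (6,12)]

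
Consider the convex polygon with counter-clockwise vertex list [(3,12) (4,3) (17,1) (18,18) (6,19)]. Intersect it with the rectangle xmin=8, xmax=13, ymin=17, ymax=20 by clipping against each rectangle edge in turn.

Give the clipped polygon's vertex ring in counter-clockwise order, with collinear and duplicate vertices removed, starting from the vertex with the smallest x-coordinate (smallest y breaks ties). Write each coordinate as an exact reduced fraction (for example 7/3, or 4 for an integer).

1. After x ≥ 8: [(8,31/13) (17,1) (18,18) (8,113/6)]
2. After x ≤ 13: [(8,31/13) (13,21/13) (13,221/12) (8,113/6)]
3. After y ≥ 17: [(8,17) (13,17) (13,221/12) (8,113/6)]
4. After y ≤ 20: [(8,17) (13,17) (13,221/12) (8,113/6)]
5. Canonical ring: [(8,17) (13,17) (13,221/12) (8,113/6)]

Clipped polygon: [(8,17) (13,17) (13,221/12) (8,113/6)]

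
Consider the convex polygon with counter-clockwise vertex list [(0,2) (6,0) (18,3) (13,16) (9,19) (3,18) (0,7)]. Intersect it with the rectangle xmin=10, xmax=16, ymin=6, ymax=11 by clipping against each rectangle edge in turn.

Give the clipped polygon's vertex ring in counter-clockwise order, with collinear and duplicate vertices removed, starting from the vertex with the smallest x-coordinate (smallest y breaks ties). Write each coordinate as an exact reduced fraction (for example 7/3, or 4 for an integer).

1. After x ≥ 10: [(10,1) (18,3) (13,16) (10,73/4)]
2. After x ≤ 16: [(10,1) (16,5/2) (16,41/5) (13,16) (10,73/4)]
3. After y ≥ 6: [(10,6) (16,6) (16,41/5) (13,16) (10,73/4)]
4. After y ≤ 11: [(10,11) (10,6) (16,6) (16,41/5) (194/13,11)]
5. Canonical ring: [(10,6) (16,6) (16,41/5) (194/13,11) (10,11)]

Clipped polygon: [(10,6) (16,6) (16,41/5) (194/13,11) (10,11)]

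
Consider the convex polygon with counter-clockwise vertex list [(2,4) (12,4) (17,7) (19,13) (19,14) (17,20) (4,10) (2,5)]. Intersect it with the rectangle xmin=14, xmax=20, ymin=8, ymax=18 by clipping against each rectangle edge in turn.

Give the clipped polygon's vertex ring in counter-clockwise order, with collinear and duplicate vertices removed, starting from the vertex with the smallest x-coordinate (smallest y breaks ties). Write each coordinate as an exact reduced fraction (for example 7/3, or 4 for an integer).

Clipped polygon: [(14,8) (52/3,8) (19,13) (19,14) (53/3,18) (72/5,18) (14,230/13)]

1. After x ≥ 14: [(14,26/5) (17,7) (19,13) (19,14) (17,20) (14,230/13)]
2. After x ≤ 20: [(14,26/5) (17,7) (19,13) (19,14) (17,20) (14,230/13)]
3. After y ≥ 8: [(14,8) (52/3,8) (19,13) (19,14) (17,20) (14,230/13)]
4. After y ≤ 18: [(14,8) (52/3,8) (19,13) (19,14) (53/3,18) (72/5,18) (14,230/13)]
5. Canonical ring: [(14,8) (52/3,8) (19,13) (19,14) (53/3,18) (72/5,18) (14,230/13)]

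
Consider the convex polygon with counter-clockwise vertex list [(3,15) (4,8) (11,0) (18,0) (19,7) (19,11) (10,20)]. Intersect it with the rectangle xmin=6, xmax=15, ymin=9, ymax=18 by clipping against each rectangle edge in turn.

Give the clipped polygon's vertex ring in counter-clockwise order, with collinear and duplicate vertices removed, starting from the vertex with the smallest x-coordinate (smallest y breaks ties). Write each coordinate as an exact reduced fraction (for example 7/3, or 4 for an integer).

Clipped polygon: [(6,9) (15,9) (15,15) (12,18) (36/5,18) (6,120/7)]

1. After x ≥ 6: [(6,120/7) (6,40/7) (11,0) (18,0) (19,7) (19,11) (10,20)]
2. After x ≤ 15: [(6,120/7) (6,40/7) (11,0) (15,0) (15,15) (10,20)]
3. After y ≥ 9: [(6,120/7) (6,9) (15,9) (15,15) (10,20)]
4. After y ≤ 18: [(36/5,18) (6,120/7) (6,9) (15,9) (15,15) (12,18)]
5. Canonical ring: [(6,9) (15,9) (15,15) (12,18) (36/5,18) (6,120/7)]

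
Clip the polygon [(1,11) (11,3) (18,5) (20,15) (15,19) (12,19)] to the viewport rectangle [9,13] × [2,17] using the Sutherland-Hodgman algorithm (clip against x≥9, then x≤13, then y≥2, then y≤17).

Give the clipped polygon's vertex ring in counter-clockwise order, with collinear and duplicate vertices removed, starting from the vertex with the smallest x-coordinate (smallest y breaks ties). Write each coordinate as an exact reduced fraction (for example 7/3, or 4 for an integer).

Clipped polygon: [(9,23/5) (11,3) (13,25/7) (13,17) (37/4,17) (9,185/11)]

1. After x ≥ 9: [(9,185/11) (9,23/5) (11,3) (18,5) (20,15) (15,19) (12,19)]
2. After x ≤ 13: [(9,185/11) (9,23/5) (11,3) (13,25/7) (13,19) (12,19)]
3. After y ≥ 2: [(9,185/11) (9,23/5) (11,3) (13,25/7) (13,19) (12,19)]
4. After y ≤ 17: [(37/4,17) (9,185/11) (9,23/5) (11,3) (13,25/7) (13,17)]
5. Canonical ring: [(9,23/5) (11,3) (13,25/7) (13,17) (37/4,17) (9,185/11)]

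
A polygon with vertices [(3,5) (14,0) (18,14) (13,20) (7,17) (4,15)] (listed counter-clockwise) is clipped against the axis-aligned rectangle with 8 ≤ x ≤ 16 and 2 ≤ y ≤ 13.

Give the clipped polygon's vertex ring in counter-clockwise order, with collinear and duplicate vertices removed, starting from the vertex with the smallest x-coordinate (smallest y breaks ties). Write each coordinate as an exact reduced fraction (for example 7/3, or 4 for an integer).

1. After x ≥ 8: [(8,30/11) (14,0) (18,14) (13,20) (8,35/2)]
2. After x ≤ 16: [(8,30/11) (14,0) (16,7) (16,82/5) (13,20) (8,35/2)]
3. After y ≥ 2: [(8,30/11) (48/5,2) (102/7,2) (16,7) (16,82/5) (13,20) (8,35/2)]
4. After y ≤ 13: [(8,13) (8,30/11) (48/5,2) (102/7,2) (16,7) (16,13)]
5. Canonical ring: [(8,30/11) (48/5,2) (102/7,2) (16,7) (16,13) (8,13)]

Clipped polygon: [(8,30/11) (48/5,2) (102/7,2) (16,7) (16,13) (8,13)]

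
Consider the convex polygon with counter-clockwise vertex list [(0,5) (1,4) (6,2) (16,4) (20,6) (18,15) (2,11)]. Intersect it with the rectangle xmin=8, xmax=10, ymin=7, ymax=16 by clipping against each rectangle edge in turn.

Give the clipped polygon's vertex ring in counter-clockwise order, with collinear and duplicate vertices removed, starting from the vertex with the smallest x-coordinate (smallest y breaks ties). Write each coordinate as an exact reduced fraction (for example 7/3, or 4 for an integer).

1. After x ≥ 8: [(8,12/5) (16,4) (20,6) (18,15) (8,25/2)]
2. After x ≤ 10: [(8,12/5) (10,14/5) (10,13) (8,25/2)]
3. After y ≥ 7: [(8,7) (10,7) (10,13) (8,25/2)]
4. After y ≤ 16: [(8,7) (10,7) (10,13) (8,25/2)]
5. Canonical ring: [(8,7) (10,7) (10,13) (8,25/2)]

Clipped polygon: [(8,7) (10,7) (10,13) (8,25/2)]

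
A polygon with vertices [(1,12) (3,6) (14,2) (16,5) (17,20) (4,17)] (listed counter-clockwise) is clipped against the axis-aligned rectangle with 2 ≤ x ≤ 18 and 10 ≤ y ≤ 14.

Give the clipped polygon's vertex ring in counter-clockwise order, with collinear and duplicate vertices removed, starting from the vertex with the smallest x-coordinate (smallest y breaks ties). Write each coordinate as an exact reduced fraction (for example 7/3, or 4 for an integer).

1. After x ≥ 2: [(2,41/3) (2,9) (3,6) (14,2) (16,5) (17,20) (4,17)]
2. After x ≤ 18: [(2,41/3) (2,9) (3,6) (14,2) (16,5) (17,20) (4,17)]
3. After y ≥ 10: [(2,41/3) (2,10) (49/3,10) (17,20) (4,17)]
4. After y ≤ 14: [(11/5,14) (2,41/3) (2,10) (49/3,10) (83/5,14)]
5. Canonical ring: [(2,10) (49/3,10) (83/5,14) (11/5,14) (2,41/3)]

Clipped polygon: [(2,10) (49/3,10) (83/5,14) (11/5,14) (2,41/3)]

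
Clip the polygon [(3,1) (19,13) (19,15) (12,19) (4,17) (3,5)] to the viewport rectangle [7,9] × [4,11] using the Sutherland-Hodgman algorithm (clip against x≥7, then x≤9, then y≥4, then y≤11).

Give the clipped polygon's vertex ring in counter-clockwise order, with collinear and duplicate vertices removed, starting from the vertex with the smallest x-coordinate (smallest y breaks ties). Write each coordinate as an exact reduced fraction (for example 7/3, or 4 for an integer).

1. After x ≥ 7: [(7,4) (19,13) (19,15) (12,19) (7,71/4)]
2. After x ≤ 9: [(7,4) (9,11/2) (9,73/4) (7,71/4)]
3. After y ≥ 4: [(7,4) (9,11/2) (9,73/4) (7,71/4)]
4. After y ≤ 11: [(7,11) (7,4) (9,11/2) (9,11)]
5. Canonical ring: [(7,4) (9,11/2) (9,11) (7,11)]

Clipped polygon: [(7,4) (9,11/2) (9,11) (7,11)]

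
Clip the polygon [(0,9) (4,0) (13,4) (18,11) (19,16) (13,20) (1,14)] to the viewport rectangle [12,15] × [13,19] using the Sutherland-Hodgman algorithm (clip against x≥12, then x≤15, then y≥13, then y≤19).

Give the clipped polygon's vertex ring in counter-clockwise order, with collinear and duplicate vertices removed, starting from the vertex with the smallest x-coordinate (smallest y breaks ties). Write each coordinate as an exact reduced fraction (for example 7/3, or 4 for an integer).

1. After x ≥ 12: [(12,32/9) (13,4) (18,11) (19,16) (13,20) (12,39/2)]
2. After x ≤ 15: [(12,32/9) (13,4) (15,34/5) (15,56/3) (13,20) (12,39/2)]
3. After y ≥ 13: [(12,13) (15,13) (15,56/3) (13,20) (12,39/2)]
4. After y ≤ 19: [(12,19) (12,13) (15,13) (15,56/3) (29/2,19)]
5. Canonical ring: [(12,13) (15,13) (15,56/3) (29/2,19) (12,19)]

Clipped polygon: [(12,13) (15,13) (15,56/3) (29/2,19) (12,19)]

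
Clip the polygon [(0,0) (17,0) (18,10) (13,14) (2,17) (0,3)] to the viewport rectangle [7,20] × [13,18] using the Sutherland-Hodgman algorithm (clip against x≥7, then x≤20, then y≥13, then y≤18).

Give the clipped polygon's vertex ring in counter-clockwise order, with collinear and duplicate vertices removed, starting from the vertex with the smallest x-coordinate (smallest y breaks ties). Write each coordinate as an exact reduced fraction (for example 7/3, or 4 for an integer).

Clipped polygon: [(7,13) (57/4,13) (13,14) (7,172/11)]

1. After x ≥ 7: [(7,0) (17,0) (18,10) (13,14) (7,172/11)]
2. After x ≤ 20: [(7,0) (17,0) (18,10) (13,14) (7,172/11)]
3. After y ≥ 13: [(7,13) (57/4,13) (13,14) (7,172/11)]
4. After y ≤ 18: [(7,13) (57/4,13) (13,14) (7,172/11)]
5. Canonical ring: [(7,13) (57/4,13) (13,14) (7,172/11)]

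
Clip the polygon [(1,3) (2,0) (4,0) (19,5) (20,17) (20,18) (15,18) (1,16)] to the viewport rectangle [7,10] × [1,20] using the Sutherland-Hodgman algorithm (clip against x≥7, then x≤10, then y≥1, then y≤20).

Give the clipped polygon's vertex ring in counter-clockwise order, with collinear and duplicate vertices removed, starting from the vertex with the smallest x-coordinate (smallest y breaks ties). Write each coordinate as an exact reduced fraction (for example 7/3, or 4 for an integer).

1. After x ≥ 7: [(7,1) (19,5) (20,17) (20,18) (15,18) (7,118/7)]
2. After x ≤ 10: [(7,1) (10,2) (10,121/7) (7,118/7)]
3. After y ≥ 1: [(7,1) (10,2) (10,121/7) (7,118/7)]
4. After y ≤ 20: [(7,1) (10,2) (10,121/7) (7,118/7)]
5. Canonical ring: [(7,1) (10,2) (10,121/7) (7,118/7)]

Clipped polygon: [(7,1) (10,2) (10,121/7) (7,118/7)]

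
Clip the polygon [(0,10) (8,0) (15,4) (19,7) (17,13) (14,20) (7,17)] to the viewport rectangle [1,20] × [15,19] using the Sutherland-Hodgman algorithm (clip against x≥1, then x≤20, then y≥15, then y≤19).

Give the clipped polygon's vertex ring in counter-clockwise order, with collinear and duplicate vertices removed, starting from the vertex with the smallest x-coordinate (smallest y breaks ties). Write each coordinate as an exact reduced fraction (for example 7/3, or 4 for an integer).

1. After x ≥ 1: [(1,11) (1,35/4) (8,0) (15,4) (19,7) (17,13) (14,20) (7,17)]
2. After x ≤ 20: [(1,11) (1,35/4) (8,0) (15,4) (19,7) (17,13) (14,20) (7,17)]
3. After y ≥ 15: [(5,15) (113/7,15) (14,20) (7,17)]
4. After y ≤ 19: [(5,15) (113/7,15) (101/7,19) (35/3,19) (7,17)]
5. Canonical ring: [(5,15) (113/7,15) (101/7,19) (35/3,19) (7,17)]

Clipped polygon: [(5,15) (113/7,15) (101/7,19) (35/3,19) (7,17)]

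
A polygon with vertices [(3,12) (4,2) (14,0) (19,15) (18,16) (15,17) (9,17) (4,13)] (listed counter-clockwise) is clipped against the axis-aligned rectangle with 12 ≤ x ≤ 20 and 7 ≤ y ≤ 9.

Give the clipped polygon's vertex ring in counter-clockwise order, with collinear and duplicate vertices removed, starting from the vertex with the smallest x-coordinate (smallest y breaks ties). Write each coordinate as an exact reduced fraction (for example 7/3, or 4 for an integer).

Clipped polygon: [(12,7) (49/3,7) (17,9) (12,9)]

1. After x ≥ 12: [(12,2/5) (14,0) (19,15) (18,16) (15,17) (12,17)]
2. After x ≤ 20: [(12,2/5) (14,0) (19,15) (18,16) (15,17) (12,17)]
3. After y ≥ 7: [(12,7) (49/3,7) (19,15) (18,16) (15,17) (12,17)]
4. After y ≤ 9: [(12,9) (12,7) (49/3,7) (17,9)]
5. Canonical ring: [(12,7) (49/3,7) (17,9) (12,9)]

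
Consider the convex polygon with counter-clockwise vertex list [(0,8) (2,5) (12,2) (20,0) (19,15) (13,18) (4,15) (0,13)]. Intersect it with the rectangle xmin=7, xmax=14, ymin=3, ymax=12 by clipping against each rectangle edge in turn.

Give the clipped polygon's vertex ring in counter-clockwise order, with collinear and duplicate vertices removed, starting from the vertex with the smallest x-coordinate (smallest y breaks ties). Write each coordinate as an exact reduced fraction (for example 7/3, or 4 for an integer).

Clipped polygon: [(7,7/2) (26/3,3) (14,3) (14,12) (7,12)]

1. After x ≥ 7: [(7,7/2) (12,2) (20,0) (19,15) (13,18) (7,16)]
2. After x ≤ 14: [(7,7/2) (12,2) (14,3/2) (14,35/2) (13,18) (7,16)]
3. After y ≥ 3: [(7,7/2) (26/3,3) (14,3) (14,35/2) (13,18) (7,16)]
4. After y ≤ 12: [(7,12) (7,7/2) (26/3,3) (14,3) (14,12)]
5. Canonical ring: [(7,7/2) (26/3,3) (14,3) (14,12) (7,12)]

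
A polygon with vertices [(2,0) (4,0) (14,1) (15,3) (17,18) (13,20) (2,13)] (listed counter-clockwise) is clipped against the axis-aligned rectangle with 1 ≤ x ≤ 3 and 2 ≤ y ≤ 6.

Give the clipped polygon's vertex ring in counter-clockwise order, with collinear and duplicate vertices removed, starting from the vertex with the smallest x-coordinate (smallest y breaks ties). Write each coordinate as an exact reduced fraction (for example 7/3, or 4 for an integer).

Clipped polygon: [(2,2) (3,2) (3,6) (2,6)]

1. After x ≥ 1: [(2,0) (4,0) (14,1) (15,3) (17,18) (13,20) (2,13)]
2. After x ≤ 3: [(2,0) (3,0) (3,150/11) (2,13)]
3. After y ≥ 2: [(2,2) (3,2) (3,150/11) (2,13)]
4. After y ≤ 6: [(2,6) (2,2) (3,2) (3,6)]
5. Canonical ring: [(2,2) (3,2) (3,6) (2,6)]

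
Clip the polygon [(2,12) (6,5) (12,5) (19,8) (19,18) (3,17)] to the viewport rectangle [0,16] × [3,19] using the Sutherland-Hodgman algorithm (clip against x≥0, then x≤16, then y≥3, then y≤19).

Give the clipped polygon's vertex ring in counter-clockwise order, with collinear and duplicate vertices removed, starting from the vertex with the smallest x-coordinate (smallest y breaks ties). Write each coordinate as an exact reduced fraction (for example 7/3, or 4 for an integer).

Clipped polygon: [(2,12) (6,5) (12,5) (16,47/7) (16,285/16) (3,17)]

1. After x ≥ 0: [(2,12) (6,5) (12,5) (19,8) (19,18) (3,17)]
2. After x ≤ 16: [(2,12) (6,5) (12,5) (16,47/7) (16,285/16) (3,17)]
3. After y ≥ 3: [(2,12) (6,5) (12,5) (16,47/7) (16,285/16) (3,17)]
4. After y ≤ 19: [(2,12) (6,5) (12,5) (16,47/7) (16,285/16) (3,17)]
5. Canonical ring: [(2,12) (6,5) (12,5) (16,47/7) (16,285/16) (3,17)]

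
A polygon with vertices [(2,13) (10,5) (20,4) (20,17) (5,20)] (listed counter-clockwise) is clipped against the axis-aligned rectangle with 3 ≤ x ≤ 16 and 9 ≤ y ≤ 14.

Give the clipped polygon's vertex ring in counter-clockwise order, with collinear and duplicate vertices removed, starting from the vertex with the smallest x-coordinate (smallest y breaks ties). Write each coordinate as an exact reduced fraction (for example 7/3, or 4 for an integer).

1. After x ≥ 3: [(3,46/3) (3,12) (10,5) (20,4) (20,17) (5,20)]
2. After x ≤ 16: [(3,46/3) (3,12) (10,5) (16,22/5) (16,89/5) (5,20)]
3. After y ≥ 9: [(3,46/3) (3,12) (6,9) (16,9) (16,89/5) (5,20)]
4. After y ≤ 14: [(3,14) (3,12) (6,9) (16,9) (16,14)]
5. Canonical ring: [(3,12) (6,9) (16,9) (16,14) (3,14)]

Clipped polygon: [(3,12) (6,9) (16,9) (16,14) (3,14)]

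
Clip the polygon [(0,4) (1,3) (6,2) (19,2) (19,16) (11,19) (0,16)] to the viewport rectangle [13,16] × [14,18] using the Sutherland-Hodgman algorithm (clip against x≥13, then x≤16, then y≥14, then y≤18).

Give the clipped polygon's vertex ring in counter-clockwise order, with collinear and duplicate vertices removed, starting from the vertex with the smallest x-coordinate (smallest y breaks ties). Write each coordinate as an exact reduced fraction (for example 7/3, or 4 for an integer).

1. After x ≥ 13: [(13,2) (19,2) (19,16) (13,73/4)]
2. After x ≤ 16: [(13,2) (16,2) (16,137/8) (13,73/4)]
3. After y ≥ 14: [(13,14) (16,14) (16,137/8) (13,73/4)]
4. After y ≤ 18: [(13,18) (13,14) (16,14) (16,137/8) (41/3,18)]
5. Canonical ring: [(13,14) (16,14) (16,137/8) (41/3,18) (13,18)]

Clipped polygon: [(13,14) (16,14) (16,137/8) (41/3,18) (13,18)]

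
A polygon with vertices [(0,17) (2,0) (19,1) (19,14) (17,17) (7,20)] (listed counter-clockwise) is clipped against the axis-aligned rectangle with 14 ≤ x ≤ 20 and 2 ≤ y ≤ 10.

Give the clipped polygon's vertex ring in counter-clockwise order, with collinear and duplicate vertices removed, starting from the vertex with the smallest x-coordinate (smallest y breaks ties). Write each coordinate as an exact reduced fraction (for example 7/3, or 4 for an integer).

Clipped polygon: [(14,2) (19,2) (19,10) (14,10)]

1. After x ≥ 14: [(14,12/17) (19,1) (19,14) (17,17) (14,179/10)]
2. After x ≤ 20: [(14,12/17) (19,1) (19,14) (17,17) (14,179/10)]
3. After y ≥ 2: [(14,2) (19,2) (19,14) (17,17) (14,179/10)]
4. After y ≤ 10: [(14,10) (14,2) (19,2) (19,10)]
5. Canonical ring: [(14,2) (19,2) (19,10) (14,10)]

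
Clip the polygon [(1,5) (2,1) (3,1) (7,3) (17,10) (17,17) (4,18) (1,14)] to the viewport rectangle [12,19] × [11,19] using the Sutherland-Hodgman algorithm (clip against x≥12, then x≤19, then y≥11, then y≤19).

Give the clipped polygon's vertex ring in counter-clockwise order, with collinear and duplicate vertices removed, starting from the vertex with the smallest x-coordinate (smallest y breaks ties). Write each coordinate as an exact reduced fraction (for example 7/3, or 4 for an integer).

1. After x ≥ 12: [(12,13/2) (17,10) (17,17) (12,226/13)]
2. After x ≤ 19: [(12,13/2) (17,10) (17,17) (12,226/13)]
3. After y ≥ 11: [(12,11) (17,11) (17,17) (12,226/13)]
4. After y ≤ 19: [(12,11) (17,11) (17,17) (12,226/13)]
5. Canonical ring: [(12,11) (17,11) (17,17) (12,226/13)]

Clipped polygon: [(12,11) (17,11) (17,17) (12,226/13)]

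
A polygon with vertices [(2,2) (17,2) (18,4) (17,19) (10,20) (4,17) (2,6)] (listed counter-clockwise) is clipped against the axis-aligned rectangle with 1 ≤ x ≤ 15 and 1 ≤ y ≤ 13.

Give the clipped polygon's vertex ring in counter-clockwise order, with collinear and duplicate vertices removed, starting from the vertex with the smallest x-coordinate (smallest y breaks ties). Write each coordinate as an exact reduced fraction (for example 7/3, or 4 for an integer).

Clipped polygon: [(2,2) (15,2) (15,13) (36/11,13) (2,6)]

1. After x ≥ 1: [(2,2) (17,2) (18,4) (17,19) (10,20) (4,17) (2,6)]
2. After x ≤ 15: [(2,2) (15,2) (15,135/7) (10,20) (4,17) (2,6)]
3. After y ≥ 1: [(2,2) (15,2) (15,135/7) (10,20) (4,17) (2,6)]
4. After y ≤ 13: [(2,2) (15,2) (15,13) (36/11,13) (2,6)]
5. Canonical ring: [(2,2) (15,2) (15,13) (36/11,13) (2,6)]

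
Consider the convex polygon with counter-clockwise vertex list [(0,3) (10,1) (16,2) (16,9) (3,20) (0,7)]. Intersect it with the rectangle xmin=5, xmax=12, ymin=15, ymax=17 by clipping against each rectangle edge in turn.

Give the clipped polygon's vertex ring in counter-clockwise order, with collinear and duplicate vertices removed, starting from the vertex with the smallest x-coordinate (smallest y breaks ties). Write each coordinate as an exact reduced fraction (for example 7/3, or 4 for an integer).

Clipped polygon: [(5,15) (98/11,15) (72/11,17) (5,17)]

1. After x ≥ 5: [(5,2) (10,1) (16,2) (16,9) (5,238/13)]
2. After x ≤ 12: [(5,2) (10,1) (12,4/3) (12,161/13) (5,238/13)]
3. After y ≥ 15: [(5,15) (98/11,15) (5,238/13)]
4. After y ≤ 17: [(5,17) (5,15) (98/11,15) (72/11,17)]
5. Canonical ring: [(5,15) (98/11,15) (72/11,17) (5,17)]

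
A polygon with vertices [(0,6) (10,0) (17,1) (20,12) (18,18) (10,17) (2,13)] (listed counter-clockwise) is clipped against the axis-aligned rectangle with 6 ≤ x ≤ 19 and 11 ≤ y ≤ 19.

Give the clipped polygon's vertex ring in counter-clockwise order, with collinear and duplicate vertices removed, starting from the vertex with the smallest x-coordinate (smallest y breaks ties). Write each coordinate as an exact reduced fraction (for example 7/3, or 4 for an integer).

1. After x ≥ 6: [(6,12/5) (10,0) (17,1) (20,12) (18,18) (10,17) (6,15)]
2. After x ≤ 19: [(6,12/5) (10,0) (17,1) (19,25/3) (19,15) (18,18) (10,17) (6,15)]
3. After y ≥ 11: [(6,11) (19,11) (19,15) (18,18) (10,17) (6,15)]
4. After y ≤ 19: [(6,11) (19,11) (19,15) (18,18) (10,17) (6,15)]
5. Canonical ring: [(6,11) (19,11) (19,15) (18,18) (10,17) (6,15)]

Clipped polygon: [(6,11) (19,11) (19,15) (18,18) (10,17) (6,15)]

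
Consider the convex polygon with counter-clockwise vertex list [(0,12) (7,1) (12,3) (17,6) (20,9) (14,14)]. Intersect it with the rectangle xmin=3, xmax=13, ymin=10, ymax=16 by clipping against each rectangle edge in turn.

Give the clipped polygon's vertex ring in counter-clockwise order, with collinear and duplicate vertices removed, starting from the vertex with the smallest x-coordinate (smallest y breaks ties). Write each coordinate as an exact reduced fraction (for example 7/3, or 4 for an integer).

1. After x ≥ 3: [(3,87/7) (3,51/7) (7,1) (12,3) (17,6) (20,9) (14,14)]
2. After x ≤ 13: [(13,97/7) (3,87/7) (3,51/7) (7,1) (12,3) (13,18/5)]
3. After y ≥ 10: [(13,10) (13,97/7) (3,87/7) (3,10)]
4. After y ≤ 16: [(13,10) (13,97/7) (3,87/7) (3,10)]
5. Canonical ring: [(3,10) (13,10) (13,97/7) (3,87/7)]

Clipped polygon: [(3,10) (13,10) (13,97/7) (3,87/7)]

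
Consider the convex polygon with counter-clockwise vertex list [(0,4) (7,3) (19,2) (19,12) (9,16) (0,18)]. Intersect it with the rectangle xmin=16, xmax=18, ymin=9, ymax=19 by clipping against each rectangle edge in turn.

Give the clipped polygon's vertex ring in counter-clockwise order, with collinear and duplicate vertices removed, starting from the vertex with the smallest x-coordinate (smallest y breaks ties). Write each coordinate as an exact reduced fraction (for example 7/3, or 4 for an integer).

1. After x ≥ 16: [(16,9/4) (19,2) (19,12) (16,66/5)]
2. After x ≤ 18: [(16,9/4) (18,25/12) (18,62/5) (16,66/5)]
3. After y ≥ 9: [(16,9) (18,9) (18,62/5) (16,66/5)]
4. After y ≤ 19: [(16,9) (18,9) (18,62/5) (16,66/5)]
5. Canonical ring: [(16,9) (18,9) (18,62/5) (16,66/5)]

Clipped polygon: [(16,9) (18,9) (18,62/5) (16,66/5)]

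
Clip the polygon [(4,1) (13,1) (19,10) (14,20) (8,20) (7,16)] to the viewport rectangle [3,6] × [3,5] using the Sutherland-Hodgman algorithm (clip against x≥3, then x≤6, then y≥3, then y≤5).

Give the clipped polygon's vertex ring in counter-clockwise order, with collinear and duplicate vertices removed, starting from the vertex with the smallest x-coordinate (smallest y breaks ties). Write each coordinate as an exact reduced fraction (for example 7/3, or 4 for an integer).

Clipped polygon: [(22/5,3) (6,3) (6,5) (24/5,5)]

1. After x ≥ 3: [(4,1) (13,1) (19,10) (14,20) (8,20) (7,16)]
2. After x ≤ 6: [(6,11) (4,1) (6,1)]
3. After y ≥ 3: [(6,3) (6,11) (22/5,3)]
4. After y ≤ 5: [(6,3) (6,5) (24/5,5) (22/5,3)]
5. Canonical ring: [(22/5,3) (6,3) (6,5) (24/5,5)]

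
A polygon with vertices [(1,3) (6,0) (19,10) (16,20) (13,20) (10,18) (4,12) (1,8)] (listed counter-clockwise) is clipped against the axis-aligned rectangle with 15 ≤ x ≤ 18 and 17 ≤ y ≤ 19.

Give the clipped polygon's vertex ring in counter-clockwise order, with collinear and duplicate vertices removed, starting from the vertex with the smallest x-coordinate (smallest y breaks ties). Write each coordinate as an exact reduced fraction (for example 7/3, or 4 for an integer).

Clipped polygon: [(15,17) (169/10,17) (163/10,19) (15,19)]

1. After x ≥ 15: [(15,90/13) (19,10) (16,20) (15,20)]
2. After x ≤ 18: [(15,90/13) (18,120/13) (18,40/3) (16,20) (15,20)]
3. After y ≥ 17: [(15,17) (169/10,17) (16,20) (15,20)]
4. After y ≤ 19: [(15,19) (15,17) (169/10,17) (163/10,19)]
5. Canonical ring: [(15,17) (169/10,17) (163/10,19) (15,19)]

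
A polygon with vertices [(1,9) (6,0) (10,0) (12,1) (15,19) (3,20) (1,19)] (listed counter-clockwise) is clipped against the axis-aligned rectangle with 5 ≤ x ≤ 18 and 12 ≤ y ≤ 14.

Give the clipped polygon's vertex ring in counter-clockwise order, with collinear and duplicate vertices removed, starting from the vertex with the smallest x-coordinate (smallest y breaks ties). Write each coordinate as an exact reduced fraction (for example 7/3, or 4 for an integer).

1. After x ≥ 5: [(5,9/5) (6,0) (10,0) (12,1) (15,19) (5,119/6)]
2. After x ≤ 18: [(5,9/5) (6,0) (10,0) (12,1) (15,19) (5,119/6)]
3. After y ≥ 12: [(5,12) (83/6,12) (15,19) (5,119/6)]
4. After y ≤ 14: [(5,14) (5,12) (83/6,12) (85/6,14)]
5. Canonical ring: [(5,12) (83/6,12) (85/6,14) (5,14)]

Clipped polygon: [(5,12) (83/6,12) (85/6,14) (5,14)]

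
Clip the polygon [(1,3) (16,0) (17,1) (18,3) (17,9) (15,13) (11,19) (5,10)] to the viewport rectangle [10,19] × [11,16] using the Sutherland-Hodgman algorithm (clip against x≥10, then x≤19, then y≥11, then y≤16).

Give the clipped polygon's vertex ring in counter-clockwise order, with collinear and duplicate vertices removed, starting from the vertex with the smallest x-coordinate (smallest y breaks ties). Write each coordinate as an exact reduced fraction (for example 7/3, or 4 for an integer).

Clipped polygon: [(10,11) (16,11) (15,13) (13,16) (10,16)]

1. After x ≥ 10: [(10,6/5) (16,0) (17,1) (18,3) (17,9) (15,13) (11,19) (10,35/2)]
2. After x ≤ 19: [(10,6/5) (16,0) (17,1) (18,3) (17,9) (15,13) (11,19) (10,35/2)]
3. After y ≥ 11: [(10,11) (16,11) (15,13) (11,19) (10,35/2)]
4. After y ≤ 16: [(10,16) (10,11) (16,11) (15,13) (13,16)]
5. Canonical ring: [(10,11) (16,11) (15,13) (13,16) (10,16)]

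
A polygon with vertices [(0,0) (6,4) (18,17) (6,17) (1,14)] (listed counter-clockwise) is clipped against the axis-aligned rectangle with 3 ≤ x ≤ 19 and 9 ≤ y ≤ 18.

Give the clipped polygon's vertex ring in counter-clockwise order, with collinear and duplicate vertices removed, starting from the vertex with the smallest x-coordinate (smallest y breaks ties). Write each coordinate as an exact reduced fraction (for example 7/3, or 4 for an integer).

1. After x ≥ 3: [(3,2) (6,4) (18,17) (6,17) (3,76/5)]
2. After x ≤ 19: [(3,2) (6,4) (18,17) (6,17) (3,76/5)]
3. After y ≥ 9: [(3,9) (138/13,9) (18,17) (6,17) (3,76/5)]
4. After y ≤ 18: [(3,9) (138/13,9) (18,17) (6,17) (3,76/5)]
5. Canonical ring: [(3,9) (138/13,9) (18,17) (6,17) (3,76/5)]

Clipped polygon: [(3,9) (138/13,9) (18,17) (6,17) (3,76/5)]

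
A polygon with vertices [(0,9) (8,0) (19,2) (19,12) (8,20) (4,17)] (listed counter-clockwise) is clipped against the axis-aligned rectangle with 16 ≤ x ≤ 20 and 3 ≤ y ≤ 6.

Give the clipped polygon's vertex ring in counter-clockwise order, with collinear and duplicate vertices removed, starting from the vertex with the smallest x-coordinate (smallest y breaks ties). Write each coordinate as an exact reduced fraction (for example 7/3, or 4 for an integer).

Clipped polygon: [(16,3) (19,3) (19,6) (16,6)]

1. After x ≥ 16: [(16,16/11) (19,2) (19,12) (16,156/11)]
2. After x ≤ 20: [(16,16/11) (19,2) (19,12) (16,156/11)]
3. After y ≥ 3: [(16,3) (19,3) (19,12) (16,156/11)]
4. After y ≤ 6: [(16,6) (16,3) (19,3) (19,6)]
5. Canonical ring: [(16,3) (19,3) (19,6) (16,6)]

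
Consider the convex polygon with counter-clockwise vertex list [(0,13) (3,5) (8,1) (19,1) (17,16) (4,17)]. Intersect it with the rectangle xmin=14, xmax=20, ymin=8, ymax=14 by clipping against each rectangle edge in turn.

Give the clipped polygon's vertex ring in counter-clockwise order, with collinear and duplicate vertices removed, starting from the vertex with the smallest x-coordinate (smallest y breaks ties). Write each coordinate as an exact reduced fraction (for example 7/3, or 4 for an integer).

Clipped polygon: [(14,8) (271/15,8) (259/15,14) (14,14)]

1. After x ≥ 14: [(14,1) (19,1) (17,16) (14,211/13)]
2. After x ≤ 20: [(14,1) (19,1) (17,16) (14,211/13)]
3. After y ≥ 8: [(14,8) (271/15,8) (17,16) (14,211/13)]
4. After y ≤ 14: [(14,14) (14,8) (271/15,8) (259/15,14)]
5. Canonical ring: [(14,8) (271/15,8) (259/15,14) (14,14)]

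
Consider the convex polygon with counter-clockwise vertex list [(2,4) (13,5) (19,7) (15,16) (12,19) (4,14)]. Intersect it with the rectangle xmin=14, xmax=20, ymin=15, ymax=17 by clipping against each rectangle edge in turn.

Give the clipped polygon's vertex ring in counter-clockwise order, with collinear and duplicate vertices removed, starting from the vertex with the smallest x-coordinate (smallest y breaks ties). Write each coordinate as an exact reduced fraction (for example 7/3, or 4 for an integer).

1. After x ≥ 14: [(14,16/3) (19,7) (15,16) (14,17)]
2. After x ≤ 20: [(14,16/3) (19,7) (15,16) (14,17)]
3. After y ≥ 15: [(14,15) (139/9,15) (15,16) (14,17)]
4. After y ≤ 17: [(14,15) (139/9,15) (15,16) (14,17)]
5. Canonical ring: [(14,15) (139/9,15) (15,16) (14,17)]

Clipped polygon: [(14,15) (139/9,15) (15,16) (14,17)]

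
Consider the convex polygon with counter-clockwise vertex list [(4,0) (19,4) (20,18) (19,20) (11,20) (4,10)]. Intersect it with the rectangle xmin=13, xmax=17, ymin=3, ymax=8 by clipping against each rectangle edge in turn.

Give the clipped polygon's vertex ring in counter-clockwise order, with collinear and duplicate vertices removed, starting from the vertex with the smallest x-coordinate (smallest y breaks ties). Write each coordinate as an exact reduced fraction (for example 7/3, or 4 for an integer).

Clipped polygon: [(13,3) (61/4,3) (17,52/15) (17,8) (13,8)]

1. After x ≥ 13: [(13,12/5) (19,4) (20,18) (19,20) (13,20)]
2. After x ≤ 17: [(13,12/5) (17,52/15) (17,20) (13,20)]
3. After y ≥ 3: [(13,3) (61/4,3) (17,52/15) (17,20) (13,20)]
4. After y ≤ 8: [(13,8) (13,3) (61/4,3) (17,52/15) (17,8)]
5. Canonical ring: [(13,3) (61/4,3) (17,52/15) (17,8) (13,8)]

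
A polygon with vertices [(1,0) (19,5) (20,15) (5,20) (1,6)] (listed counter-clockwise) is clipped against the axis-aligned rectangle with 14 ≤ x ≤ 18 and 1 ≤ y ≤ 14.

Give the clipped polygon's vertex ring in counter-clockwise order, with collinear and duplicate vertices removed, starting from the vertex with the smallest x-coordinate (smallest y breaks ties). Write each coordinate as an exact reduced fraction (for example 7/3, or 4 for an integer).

Clipped polygon: [(14,65/18) (18,85/18) (18,14) (14,14)]

1. After x ≥ 14: [(14,65/18) (19,5) (20,15) (14,17)]
2. After x ≤ 18: [(14,65/18) (18,85/18) (18,47/3) (14,17)]
3. After y ≥ 1: [(14,65/18) (18,85/18) (18,47/3) (14,17)]
4. After y ≤ 14: [(14,14) (14,65/18) (18,85/18) (18,14)]
5. Canonical ring: [(14,65/18) (18,85/18) (18,14) (14,14)]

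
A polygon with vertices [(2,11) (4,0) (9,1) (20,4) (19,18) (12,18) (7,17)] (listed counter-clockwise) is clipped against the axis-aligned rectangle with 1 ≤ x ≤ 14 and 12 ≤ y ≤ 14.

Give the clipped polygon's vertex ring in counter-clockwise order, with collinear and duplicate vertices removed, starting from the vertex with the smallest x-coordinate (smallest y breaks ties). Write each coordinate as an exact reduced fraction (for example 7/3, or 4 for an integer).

Clipped polygon: [(17/6,12) (14,12) (14,14) (9/2,14)]

1. After x ≥ 1: [(2,11) (4,0) (9,1) (20,4) (19,18) (12,18) (7,17)]
2. After x ≤ 14: [(2,11) (4,0) (9,1) (14,26/11) (14,18) (12,18) (7,17)]
3. After y ≥ 12: [(17/6,12) (14,12) (14,18) (12,18) (7,17)]
4. After y ≤ 14: [(9/2,14) (17/6,12) (14,12) (14,14)]
5. Canonical ring: [(17/6,12) (14,12) (14,14) (9/2,14)]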